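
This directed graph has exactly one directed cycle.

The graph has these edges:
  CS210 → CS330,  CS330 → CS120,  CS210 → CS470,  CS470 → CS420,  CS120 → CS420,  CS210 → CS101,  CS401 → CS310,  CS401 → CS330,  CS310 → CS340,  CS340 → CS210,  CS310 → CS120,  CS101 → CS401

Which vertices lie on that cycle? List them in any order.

DFS with gray/black marking from CS210:
CS210 gray
  CS101 gray
    CS401 gray
      CS310 gray
        CS120 gray
          CS420 gray
          CS420 black
        CS120 black
        CS340 gray
          CS340→CS210: CS210 is gray → back edge
Back edge closes the cycle CS210 → CS101 → CS401 → CS310 → CS340 → CS210; its vertices are {CS101, CS210, CS310, CS340, CS401}.

CS101, CS210, CS310, CS340, CS401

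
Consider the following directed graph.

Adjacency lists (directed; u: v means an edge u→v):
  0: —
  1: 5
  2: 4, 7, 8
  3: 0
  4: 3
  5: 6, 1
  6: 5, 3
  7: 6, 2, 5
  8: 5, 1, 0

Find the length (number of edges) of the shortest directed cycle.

For each vertex v, BFS finds the shortest path from v back to v.
The shortest such closed walk is 2 → 7 → 2, length 2.

2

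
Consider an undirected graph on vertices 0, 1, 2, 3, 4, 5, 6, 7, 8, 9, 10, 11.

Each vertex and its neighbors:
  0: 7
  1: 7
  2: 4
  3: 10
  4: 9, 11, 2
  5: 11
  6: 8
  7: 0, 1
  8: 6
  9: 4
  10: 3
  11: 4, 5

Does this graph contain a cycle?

DFS, tracking each vertex's parent; an edge to a visited non-parent vertex closes a cycle.
Start from 0:
visit 0 (parent –)
  visit 7 (parent 0)
    7–0: parent, skip
    visit 1 (parent 7)
      1–7: parent, skip
visit 2 (parent –)
  visit 4 (parent 2)
    visit 9 (parent 4)
      9–4: parent, skip
    visit 11 (parent 4)
      11–4: parent, skip
      visit 5 (parent 11)
        5–11: parent, skip
    4–2: parent, skip
visit 3 (parent –)
  visit 10 (parent 3)
    10–3: parent, skip
visit 6 (parent –)
  visit 8 (parent 6)
    8–6: parent, skip
No non-parent visited neighbor found — the graph is a forest.

No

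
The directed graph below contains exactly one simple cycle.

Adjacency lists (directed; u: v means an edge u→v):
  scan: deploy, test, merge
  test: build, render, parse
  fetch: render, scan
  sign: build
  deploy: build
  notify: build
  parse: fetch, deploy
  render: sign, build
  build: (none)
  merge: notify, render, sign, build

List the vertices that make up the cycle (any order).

scan, test, fetch, parse

DFS with gray/black marking from fetch:
fetch gray
  render gray
    sign gray
      build gray
      build black
    sign black
    render→build: build black — skip
  render black
  scan gray
    deploy gray
      deploy→build: build black — skip
    deploy black
    test gray
      test→build: build black — skip
      test→render: render black — skip
      parse gray
        parse→fetch: fetch is gray → back edge
Back edge closes the cycle fetch → scan → test → parse → fetch; its vertices are {scan, test, fetch, parse}.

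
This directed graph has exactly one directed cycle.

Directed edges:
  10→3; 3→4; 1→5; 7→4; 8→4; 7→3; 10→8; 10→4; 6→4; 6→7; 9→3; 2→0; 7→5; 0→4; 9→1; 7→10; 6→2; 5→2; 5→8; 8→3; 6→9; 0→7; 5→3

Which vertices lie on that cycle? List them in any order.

0, 2, 5, 7

DFS with gray/black marking from 7:
7 gray
  3 gray
    4 gray
    4 black
  3 black
  10 gray
    8 gray
      8→4: 4 black — skip
      8→3: 3 black — skip
    8 black
    10→3: 3 black — skip
    10→4: 4 black — skip
  10 black
  7→4: 4 black — skip
  5 gray
    2 gray
      0 gray
        0→7: 7 is gray → back edge
Back edge closes the cycle 7 → 5 → 2 → 0 → 7; its vertices are {0, 2, 5, 7}.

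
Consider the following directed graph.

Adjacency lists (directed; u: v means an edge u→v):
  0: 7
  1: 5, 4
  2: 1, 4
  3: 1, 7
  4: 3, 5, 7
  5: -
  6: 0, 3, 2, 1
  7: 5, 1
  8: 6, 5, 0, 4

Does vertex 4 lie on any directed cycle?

4 is on a cycle iff 4 can reach itself via ≥1 edge.
4 → 3 → 1 → 4 — yes.

Yes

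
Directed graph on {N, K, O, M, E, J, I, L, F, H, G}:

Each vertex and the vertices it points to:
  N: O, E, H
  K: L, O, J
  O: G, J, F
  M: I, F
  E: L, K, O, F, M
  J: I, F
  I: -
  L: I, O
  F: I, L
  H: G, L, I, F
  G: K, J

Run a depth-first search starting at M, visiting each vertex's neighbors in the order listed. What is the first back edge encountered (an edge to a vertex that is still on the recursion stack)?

DFS from M (visiting each vertex's neighbors in the order listed); mark gray on enter, black on exit:
M gray
  I gray
  I black
  F gray
    F→I: I black — skip
    L gray
      L→I: I black — skip
      O gray
        G gray
          K gray
            K→L: L is gray → back edge
First back edge: K → L.

K->L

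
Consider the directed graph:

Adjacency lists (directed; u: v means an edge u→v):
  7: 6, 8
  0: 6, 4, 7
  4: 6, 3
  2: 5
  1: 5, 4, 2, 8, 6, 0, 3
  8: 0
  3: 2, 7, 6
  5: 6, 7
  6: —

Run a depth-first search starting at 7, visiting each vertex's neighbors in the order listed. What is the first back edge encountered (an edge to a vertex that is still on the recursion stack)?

5→7

DFS from 7 (visiting each vertex's neighbors in the order listed); mark gray on enter, black on exit:
7 gray
  6 gray
  6 black
  8 gray
    0 gray
      0→6: 6 black — skip
      4 gray
        4→6: 6 black — skip
        3 gray
          2 gray
            5 gray
              5→6: 6 black — skip
              5→7: 7 is gray → back edge
First back edge: 5 → 7.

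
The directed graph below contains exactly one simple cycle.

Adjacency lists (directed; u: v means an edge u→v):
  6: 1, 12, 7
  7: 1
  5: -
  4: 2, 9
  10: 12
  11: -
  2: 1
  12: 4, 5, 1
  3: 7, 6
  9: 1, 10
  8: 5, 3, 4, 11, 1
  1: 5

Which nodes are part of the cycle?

DFS with gray/black marking from 4:
4 gray
  2 gray
    1 gray
      5 gray
      5 black
    1 black
  2 black
  9 gray
    9→1: 1 black — skip
    10 gray
      12 gray
        12→4: 4 is gray → back edge
Back edge closes the cycle 4 → 9 → 10 → 12 → 4; its vertices are {4, 9, 10, 12}.

4, 9, 10, 12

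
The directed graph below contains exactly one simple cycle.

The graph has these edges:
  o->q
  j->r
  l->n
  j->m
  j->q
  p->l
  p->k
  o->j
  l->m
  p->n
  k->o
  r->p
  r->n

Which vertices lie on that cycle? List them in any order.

DFS with gray/black marking from j:
j gray
  q gray
  q black
  r gray
    p gray
      k gray
        o gray
          o→j: j is gray → back edge
Back edge closes the cycle j → r → p → k → o → j; its vertices are {j, k, o, p, r}.

j, k, o, p, r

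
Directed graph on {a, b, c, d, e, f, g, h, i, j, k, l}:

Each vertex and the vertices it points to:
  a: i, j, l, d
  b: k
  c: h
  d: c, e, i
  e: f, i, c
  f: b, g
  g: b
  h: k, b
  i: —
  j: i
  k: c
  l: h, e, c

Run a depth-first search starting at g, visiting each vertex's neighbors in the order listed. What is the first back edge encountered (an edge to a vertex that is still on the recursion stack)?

h→k

DFS from g (visiting each vertex's neighbors in the order listed); mark gray on enter, black on exit:
g gray
  b gray
    k gray
      c gray
        h gray
          h→k: k is gray → back edge
First back edge: h → k.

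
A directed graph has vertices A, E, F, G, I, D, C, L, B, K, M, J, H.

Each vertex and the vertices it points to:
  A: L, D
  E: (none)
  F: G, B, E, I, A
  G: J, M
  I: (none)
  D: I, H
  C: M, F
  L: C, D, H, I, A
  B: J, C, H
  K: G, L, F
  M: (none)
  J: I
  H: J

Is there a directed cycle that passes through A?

A is on a cycle iff A can reach itself via ≥1 edge.
A → L → A — yes.

Yes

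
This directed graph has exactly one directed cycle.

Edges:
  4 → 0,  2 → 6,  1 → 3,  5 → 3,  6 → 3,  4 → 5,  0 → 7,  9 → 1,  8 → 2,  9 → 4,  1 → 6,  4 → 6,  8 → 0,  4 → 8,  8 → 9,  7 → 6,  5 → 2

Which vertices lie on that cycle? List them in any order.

DFS with gray/black marking from 4:
4 gray
  6 gray
    3 gray
    3 black
  6 black
  8 gray
    9 gray
      1 gray
        1→3: 3 black — skip
        1→6: 6 black — skip
      1 black
      9→4: 4 is gray → back edge
Back edge closes the cycle 4 → 8 → 9 → 4; its vertices are {4, 8, 9}.

4, 8, 9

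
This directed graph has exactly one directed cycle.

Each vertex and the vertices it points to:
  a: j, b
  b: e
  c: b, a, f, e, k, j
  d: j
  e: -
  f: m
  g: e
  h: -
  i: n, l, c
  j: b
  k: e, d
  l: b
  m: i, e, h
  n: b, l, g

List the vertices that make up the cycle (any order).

c, f, i, m

DFS with gray/black marking from c:
c gray
  b gray
    e gray
    e black
  b black
  a gray
    j gray
      j→b: b black — skip
    j black
    a→b: b black — skip
  a black
  f gray
    m gray
      i gray
        n gray
          n→b: b black — skip
          l gray
            l→b: b black — skip
          l black
          g gray
            g→e: e black — skip
          g black
        n black
        i→l: l black — skip
        i→c: c is gray → back edge
Back edge closes the cycle c → f → m → i → c; its vertices are {c, f, i, m}.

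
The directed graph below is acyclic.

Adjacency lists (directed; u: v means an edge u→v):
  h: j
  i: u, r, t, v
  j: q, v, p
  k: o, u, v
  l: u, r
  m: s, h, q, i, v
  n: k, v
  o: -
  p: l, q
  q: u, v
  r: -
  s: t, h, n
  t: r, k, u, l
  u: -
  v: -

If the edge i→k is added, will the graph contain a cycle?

No

Adding i→k creates a cycle iff k can already reach i.
Explore from k: no path reaches i. The graph stays acyclic.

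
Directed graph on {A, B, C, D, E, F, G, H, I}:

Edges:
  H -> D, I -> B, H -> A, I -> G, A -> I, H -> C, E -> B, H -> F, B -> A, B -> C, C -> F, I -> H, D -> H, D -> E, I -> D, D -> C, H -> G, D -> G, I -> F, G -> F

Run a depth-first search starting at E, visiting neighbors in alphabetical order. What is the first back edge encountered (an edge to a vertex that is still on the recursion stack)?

DFS from E (visiting neighbors in alphabetical order); mark gray on enter, black on exit:
E gray
  B gray
    A gray
      I gray
        I→B: B is gray → back edge
First back edge: I → B.

I->B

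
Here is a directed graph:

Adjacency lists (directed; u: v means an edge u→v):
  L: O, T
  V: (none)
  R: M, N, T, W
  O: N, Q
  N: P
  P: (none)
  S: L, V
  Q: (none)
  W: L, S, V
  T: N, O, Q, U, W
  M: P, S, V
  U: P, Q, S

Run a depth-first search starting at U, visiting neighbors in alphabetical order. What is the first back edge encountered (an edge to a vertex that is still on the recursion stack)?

T→U

DFS from U (visiting neighbors in alphabetical order); mark gray on enter, black on exit:
U gray
  P gray
  P black
  Q gray
  Q black
  S gray
    L gray
      O gray
        N gray
          N→P: P black — skip
        N black
        O→Q: Q black — skip
      O black
      T gray
        T→N: N black — skip
        T→O: O black — skip
        T→Q: Q black — skip
        T→U: U is gray → back edge
First back edge: T → U.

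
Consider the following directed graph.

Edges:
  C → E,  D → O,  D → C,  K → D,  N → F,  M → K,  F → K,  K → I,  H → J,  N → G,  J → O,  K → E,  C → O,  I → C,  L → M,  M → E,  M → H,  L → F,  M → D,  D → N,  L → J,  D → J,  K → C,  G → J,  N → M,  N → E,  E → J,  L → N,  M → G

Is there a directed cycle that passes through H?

No

H lies on a cycle iff there is a path from H back to itself.
Exploring from H, it never reaches itself; equivalently, its strongly connected component is a singleton.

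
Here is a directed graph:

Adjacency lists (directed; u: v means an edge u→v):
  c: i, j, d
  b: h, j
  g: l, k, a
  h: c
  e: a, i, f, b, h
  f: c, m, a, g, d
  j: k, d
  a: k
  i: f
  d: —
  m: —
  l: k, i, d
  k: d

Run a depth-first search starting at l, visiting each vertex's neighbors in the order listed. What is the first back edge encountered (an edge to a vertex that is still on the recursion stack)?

c→i

DFS from l (visiting each vertex's neighbors in the order listed); mark gray on enter, black on exit:
l gray
  k gray
    d gray
    d black
  k black
  i gray
    f gray
      c gray
        c→i: i is gray → back edge
First back edge: c → i.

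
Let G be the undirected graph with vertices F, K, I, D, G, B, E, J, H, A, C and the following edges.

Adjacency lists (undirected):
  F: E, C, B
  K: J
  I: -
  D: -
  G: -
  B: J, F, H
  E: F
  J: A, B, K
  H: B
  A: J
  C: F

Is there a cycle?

DFS, tracking each vertex's parent; an edge to a visited non-parent vertex closes a cycle.
Start from K:
visit K (parent –)
  visit J (parent K)
    visit A (parent J)
      A–J: parent, skip
    visit B (parent J)
      B–J: parent, skip
      visit F (parent B)
        visit E (parent F)
          E–F: parent, skip
        visit C (parent F)
          C–F: parent, skip
        F–B: parent, skip
      visit H (parent B)
        H–B: parent, skip
    J–K: parent, skip
visit I (parent –)
visit D (parent –)
visit G (parent –)
No non-parent visited neighbor found — the graph is a forest.

No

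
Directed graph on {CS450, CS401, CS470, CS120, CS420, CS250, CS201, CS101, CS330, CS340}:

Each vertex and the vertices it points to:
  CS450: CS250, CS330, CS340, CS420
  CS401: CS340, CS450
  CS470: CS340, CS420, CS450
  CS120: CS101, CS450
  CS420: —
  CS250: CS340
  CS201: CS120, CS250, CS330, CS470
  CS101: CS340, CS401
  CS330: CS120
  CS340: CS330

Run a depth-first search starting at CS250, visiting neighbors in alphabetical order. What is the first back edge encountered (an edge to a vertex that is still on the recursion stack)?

DFS from CS250 (visiting neighbors in alphabetical order); mark gray on enter, black on exit:
CS250 gray
  CS340 gray
    CS330 gray
      CS120 gray
        CS101 gray
          CS101→CS340: CS340 is gray → back edge
First back edge: CS101 → CS340.

CS101->CS340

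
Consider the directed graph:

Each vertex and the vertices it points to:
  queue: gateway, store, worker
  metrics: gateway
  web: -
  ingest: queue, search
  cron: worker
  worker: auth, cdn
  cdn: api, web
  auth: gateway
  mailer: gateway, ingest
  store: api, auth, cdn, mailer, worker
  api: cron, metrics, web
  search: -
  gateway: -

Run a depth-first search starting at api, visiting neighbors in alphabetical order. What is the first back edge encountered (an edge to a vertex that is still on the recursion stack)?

cdn→api

DFS from api (visiting neighbors in alphabetical order); mark gray on enter, black on exit:
api gray
  cron gray
    worker gray
      auth gray
        gateway gray
        gateway black
      auth black
      cdn gray
        cdn→api: api is gray → back edge
First back edge: cdn → api.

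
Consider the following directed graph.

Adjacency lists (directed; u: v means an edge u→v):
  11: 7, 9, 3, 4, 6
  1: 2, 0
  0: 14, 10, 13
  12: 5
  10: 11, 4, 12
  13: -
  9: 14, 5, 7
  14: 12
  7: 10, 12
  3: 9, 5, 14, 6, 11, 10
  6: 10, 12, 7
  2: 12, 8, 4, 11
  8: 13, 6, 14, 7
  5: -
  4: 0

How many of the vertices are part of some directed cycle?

A vertex is on a directed cycle iff it belongs to a strongly connected component of size ≥ 2 (or has a self-loop).
The vertices on cycles are {0, 3, 4, 6, 7, 9, 10, 11} — 8 in total.

8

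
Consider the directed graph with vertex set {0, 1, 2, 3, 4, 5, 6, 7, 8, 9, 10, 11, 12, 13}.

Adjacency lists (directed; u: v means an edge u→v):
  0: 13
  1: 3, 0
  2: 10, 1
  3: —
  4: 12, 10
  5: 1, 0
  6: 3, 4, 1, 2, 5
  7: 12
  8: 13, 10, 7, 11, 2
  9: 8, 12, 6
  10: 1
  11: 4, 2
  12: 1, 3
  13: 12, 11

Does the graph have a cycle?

Yes

DFS with white/gray/black marking, starting from 7:
7 gray
  12 gray
    1 gray
      3 gray
      3 black
      0 gray
        13 gray
          13→12: 12 is gray → back edge
Back edge found, so a cycle exists: 12 → 1 → 0 → 13 → 12.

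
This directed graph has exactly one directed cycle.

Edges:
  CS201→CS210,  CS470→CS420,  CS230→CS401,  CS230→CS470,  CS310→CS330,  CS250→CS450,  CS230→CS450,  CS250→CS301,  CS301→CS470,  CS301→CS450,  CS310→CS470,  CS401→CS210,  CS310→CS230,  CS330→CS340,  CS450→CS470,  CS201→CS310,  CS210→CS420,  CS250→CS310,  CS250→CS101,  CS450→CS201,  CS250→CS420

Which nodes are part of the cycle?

DFS with gray/black marking from CS310:
CS310 gray
  CS230 gray
    CS450 gray
      CS470 gray
        CS420 gray
        CS420 black
      CS470 black
      CS201 gray
        CS210 gray
          CS210→CS420: CS420 black — skip
        CS210 black
        CS201→CS310: CS310 is gray → back edge
Back edge closes the cycle CS310 → CS230 → CS450 → CS201 → CS310; its vertices are {CS201, CS230, CS310, CS450}.

CS201, CS230, CS310, CS450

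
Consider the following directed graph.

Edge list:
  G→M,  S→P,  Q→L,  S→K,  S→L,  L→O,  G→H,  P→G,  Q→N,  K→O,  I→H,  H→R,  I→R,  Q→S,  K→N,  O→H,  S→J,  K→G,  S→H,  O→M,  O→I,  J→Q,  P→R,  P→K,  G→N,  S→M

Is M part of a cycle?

M lies on a cycle iff there is a path from M back to itself.
Exploring from M, it never reaches itself; equivalently, its strongly connected component is a singleton.

No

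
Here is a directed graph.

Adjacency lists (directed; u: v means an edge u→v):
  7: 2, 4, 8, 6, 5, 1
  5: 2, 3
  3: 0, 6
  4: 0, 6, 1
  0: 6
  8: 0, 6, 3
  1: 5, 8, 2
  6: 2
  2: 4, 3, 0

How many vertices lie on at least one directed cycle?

A vertex is on a directed cycle iff it belongs to a strongly connected component of size ≥ 2 (or has a self-loop).
The vertices on cycles are {0, 1, 2, 3, 4, 5, 6, 8} — 8 in total.

8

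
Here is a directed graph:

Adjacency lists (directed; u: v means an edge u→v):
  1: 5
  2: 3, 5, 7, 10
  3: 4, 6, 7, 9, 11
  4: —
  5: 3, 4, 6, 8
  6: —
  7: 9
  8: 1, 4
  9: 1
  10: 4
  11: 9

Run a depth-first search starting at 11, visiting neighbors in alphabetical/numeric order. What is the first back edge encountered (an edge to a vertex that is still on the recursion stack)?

7->9

DFS from 11 (visiting neighbors in alphabetical/numeric order); mark gray on enter, black on exit:
11 gray
  9 gray
    1 gray
      5 gray
        3 gray
          4 gray
          4 black
          6 gray
          6 black
          7 gray
            7→9: 9 is gray → back edge
First back edge: 7 → 9.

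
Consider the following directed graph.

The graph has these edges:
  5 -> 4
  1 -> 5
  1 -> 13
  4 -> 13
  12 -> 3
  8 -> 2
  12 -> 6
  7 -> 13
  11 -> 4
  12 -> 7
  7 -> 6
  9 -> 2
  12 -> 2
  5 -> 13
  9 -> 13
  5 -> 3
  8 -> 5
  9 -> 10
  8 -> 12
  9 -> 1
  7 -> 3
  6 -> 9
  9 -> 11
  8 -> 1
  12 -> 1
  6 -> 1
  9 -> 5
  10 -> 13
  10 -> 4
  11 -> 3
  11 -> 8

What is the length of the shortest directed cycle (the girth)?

5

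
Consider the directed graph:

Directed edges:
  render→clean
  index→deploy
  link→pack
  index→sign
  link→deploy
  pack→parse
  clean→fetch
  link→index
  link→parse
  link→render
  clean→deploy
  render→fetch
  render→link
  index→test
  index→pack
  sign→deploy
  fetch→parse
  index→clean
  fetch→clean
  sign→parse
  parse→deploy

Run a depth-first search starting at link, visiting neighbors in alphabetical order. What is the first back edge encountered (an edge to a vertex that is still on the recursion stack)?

DFS from link (visiting neighbors in alphabetical order); mark gray on enter, black on exit:
link gray
  deploy gray
  deploy black
  index gray
    clean gray
      clean→deploy: deploy black — skip
      fetch gray
        fetch→clean: clean is gray → back edge
First back edge: fetch → clean.

fetch→clean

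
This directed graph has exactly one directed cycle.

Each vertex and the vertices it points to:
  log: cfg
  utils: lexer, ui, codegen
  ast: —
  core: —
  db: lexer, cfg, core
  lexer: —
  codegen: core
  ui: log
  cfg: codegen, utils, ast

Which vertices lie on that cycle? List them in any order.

DFS with gray/black marking from cfg:
cfg gray
  codegen gray
    core gray
    core black
  codegen black
  utils gray
    lexer gray
    lexer black
    ui gray
      log gray
        log→cfg: cfg is gray → back edge
Back edge closes the cycle cfg → utils → ui → log → cfg; its vertices are {ui, cfg, log, utils}.

ui, cfg, log, utils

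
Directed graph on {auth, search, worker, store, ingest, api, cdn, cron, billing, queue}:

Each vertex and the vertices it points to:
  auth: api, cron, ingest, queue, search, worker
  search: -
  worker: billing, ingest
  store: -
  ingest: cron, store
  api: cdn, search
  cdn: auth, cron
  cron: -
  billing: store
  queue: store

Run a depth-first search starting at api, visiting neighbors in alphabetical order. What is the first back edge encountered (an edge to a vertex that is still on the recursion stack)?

auth->api

DFS from api (visiting neighbors in alphabetical order); mark gray on enter, black on exit:
api gray
  cdn gray
    auth gray
      auth→api: api is gray → back edge
First back edge: auth → api.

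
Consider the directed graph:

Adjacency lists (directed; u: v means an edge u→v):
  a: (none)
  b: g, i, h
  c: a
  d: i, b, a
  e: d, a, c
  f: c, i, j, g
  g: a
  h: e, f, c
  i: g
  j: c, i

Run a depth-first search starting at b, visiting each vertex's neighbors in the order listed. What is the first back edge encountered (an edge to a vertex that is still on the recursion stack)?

d→b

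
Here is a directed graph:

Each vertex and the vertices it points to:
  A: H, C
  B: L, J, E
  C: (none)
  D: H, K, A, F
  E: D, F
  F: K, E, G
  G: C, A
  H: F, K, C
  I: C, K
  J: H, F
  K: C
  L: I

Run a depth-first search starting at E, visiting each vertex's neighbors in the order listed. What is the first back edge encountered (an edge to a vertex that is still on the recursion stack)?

DFS from E (visiting each vertex's neighbors in the order listed); mark gray on enter, black on exit:
E gray
  D gray
    H gray
      F gray
        K gray
          C gray
          C black
        K black
        F→E: E is gray → back edge
First back edge: F → E.

F→E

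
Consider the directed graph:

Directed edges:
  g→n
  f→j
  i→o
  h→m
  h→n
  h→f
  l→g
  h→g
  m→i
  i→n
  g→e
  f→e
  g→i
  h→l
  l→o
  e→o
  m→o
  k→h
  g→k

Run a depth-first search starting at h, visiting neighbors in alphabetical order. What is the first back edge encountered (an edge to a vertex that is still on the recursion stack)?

k->h

DFS from h (visiting neighbors in alphabetical order); mark gray on enter, black on exit:
h gray
  f gray
    e gray
      o gray
      o black
    e black
    j gray
    j black
  f black
  g gray
    g→e: e black — skip
    i gray
      n gray
      n black
      i→o: o black — skip
    i black
    k gray
      k→h: h is gray → back edge
First back edge: k → h.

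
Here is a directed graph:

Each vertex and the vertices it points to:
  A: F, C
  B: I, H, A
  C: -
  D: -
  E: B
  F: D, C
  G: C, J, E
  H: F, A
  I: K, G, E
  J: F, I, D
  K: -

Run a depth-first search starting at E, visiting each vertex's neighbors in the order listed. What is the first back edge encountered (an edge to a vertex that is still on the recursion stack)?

DFS from E (visiting each vertex's neighbors in the order listed); mark gray on enter, black on exit:
E gray
  B gray
    I gray
      K gray
      K black
      G gray
        C gray
        C black
        J gray
          F gray
            D gray
            D black
            F→C: C black — skip
          F black
          J→I: I is gray → back edge
First back edge: J → I.

J->I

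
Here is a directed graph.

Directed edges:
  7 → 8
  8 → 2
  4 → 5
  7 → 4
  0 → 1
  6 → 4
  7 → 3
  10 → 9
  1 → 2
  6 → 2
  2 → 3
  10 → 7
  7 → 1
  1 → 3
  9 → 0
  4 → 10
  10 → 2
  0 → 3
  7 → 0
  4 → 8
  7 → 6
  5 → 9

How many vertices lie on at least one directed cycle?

4

A vertex is on a directed cycle iff it belongs to a strongly connected component of size ≥ 2 (or has a self-loop).
The vertices on cycles are {4, 6, 7, 10} — 4 in total.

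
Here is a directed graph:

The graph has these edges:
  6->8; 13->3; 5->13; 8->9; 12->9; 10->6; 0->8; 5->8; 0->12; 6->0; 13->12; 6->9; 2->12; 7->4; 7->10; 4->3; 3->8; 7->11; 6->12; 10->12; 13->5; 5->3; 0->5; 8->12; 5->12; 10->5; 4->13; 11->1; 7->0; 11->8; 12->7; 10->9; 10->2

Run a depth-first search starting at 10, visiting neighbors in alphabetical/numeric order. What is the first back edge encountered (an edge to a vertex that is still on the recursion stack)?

8->12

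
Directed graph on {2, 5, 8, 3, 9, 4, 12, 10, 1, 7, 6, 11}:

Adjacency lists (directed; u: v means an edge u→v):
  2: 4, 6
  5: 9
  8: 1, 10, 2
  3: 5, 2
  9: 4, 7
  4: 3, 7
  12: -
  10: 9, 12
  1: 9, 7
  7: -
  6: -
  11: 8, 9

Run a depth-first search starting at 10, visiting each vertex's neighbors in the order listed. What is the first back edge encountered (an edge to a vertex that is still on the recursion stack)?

5→9

DFS from 10 (visiting each vertex's neighbors in the order listed); mark gray on enter, black on exit:
10 gray
  9 gray
    4 gray
      3 gray
        5 gray
          5→9: 9 is gray → back edge
First back edge: 5 → 9.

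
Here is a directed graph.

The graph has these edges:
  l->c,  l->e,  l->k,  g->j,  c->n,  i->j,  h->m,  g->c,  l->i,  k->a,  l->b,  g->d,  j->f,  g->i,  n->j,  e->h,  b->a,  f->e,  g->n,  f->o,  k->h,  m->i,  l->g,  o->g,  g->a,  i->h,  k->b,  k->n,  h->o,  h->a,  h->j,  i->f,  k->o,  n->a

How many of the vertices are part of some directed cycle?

10

A vertex is on a directed cycle iff it belongs to a strongly connected component of size ≥ 2 (or has a self-loop).
The vertices on cycles are {c, e, f, g, h, i, j, m, n, o} — 10 in total.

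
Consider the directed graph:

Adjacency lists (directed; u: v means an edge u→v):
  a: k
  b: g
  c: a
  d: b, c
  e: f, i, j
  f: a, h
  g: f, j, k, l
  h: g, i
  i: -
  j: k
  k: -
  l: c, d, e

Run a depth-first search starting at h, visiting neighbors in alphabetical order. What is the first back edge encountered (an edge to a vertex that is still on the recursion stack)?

DFS from h (visiting neighbors in alphabetical order); mark gray on enter, black on exit:
h gray
  g gray
    f gray
      a gray
        k gray
        k black
      a black
      f→h: h is gray → back edge
First back edge: f → h.

f→h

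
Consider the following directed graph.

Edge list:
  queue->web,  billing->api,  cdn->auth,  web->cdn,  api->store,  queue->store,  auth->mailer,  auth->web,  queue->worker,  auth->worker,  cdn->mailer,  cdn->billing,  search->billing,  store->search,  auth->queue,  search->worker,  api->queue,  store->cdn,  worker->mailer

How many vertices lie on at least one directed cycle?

A vertex is on a directed cycle iff it belongs to a strongly connected component of size ≥ 2 (or has a self-loop).
The vertices on cycles are {api, cdn, web, auth, queue, store, search, billing} — 8 in total.

8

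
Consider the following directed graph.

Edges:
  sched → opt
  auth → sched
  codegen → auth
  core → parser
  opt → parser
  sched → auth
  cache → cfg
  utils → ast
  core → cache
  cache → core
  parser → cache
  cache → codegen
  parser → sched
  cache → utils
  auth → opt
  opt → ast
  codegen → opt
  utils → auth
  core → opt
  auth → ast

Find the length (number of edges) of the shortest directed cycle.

For each vertex v, BFS finds the shortest path from v back to v.
The shortest such closed walk is cache → core → cache, length 2.

2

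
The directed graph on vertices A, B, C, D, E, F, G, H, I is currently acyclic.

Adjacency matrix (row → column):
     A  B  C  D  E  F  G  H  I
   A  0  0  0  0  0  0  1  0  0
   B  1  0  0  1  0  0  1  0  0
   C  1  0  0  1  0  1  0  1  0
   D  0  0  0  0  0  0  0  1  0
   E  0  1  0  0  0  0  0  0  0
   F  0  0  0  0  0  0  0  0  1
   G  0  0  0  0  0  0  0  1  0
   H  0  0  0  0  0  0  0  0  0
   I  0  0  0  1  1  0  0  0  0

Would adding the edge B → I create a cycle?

Yes

Adding B→I creates a cycle iff I can already reach B.
Path from I: I → E → B.
So I → … → B → I is a cycle.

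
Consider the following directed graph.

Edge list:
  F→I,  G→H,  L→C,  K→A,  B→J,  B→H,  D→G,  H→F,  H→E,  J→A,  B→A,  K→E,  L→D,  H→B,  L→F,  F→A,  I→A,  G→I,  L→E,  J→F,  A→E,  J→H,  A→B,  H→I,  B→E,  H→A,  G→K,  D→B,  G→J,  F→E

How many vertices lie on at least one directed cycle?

6

A vertex is on a directed cycle iff it belongs to a strongly connected component of size ≥ 2 (or has a self-loop).
The vertices on cycles are {A, B, F, H, I, J} — 6 in total.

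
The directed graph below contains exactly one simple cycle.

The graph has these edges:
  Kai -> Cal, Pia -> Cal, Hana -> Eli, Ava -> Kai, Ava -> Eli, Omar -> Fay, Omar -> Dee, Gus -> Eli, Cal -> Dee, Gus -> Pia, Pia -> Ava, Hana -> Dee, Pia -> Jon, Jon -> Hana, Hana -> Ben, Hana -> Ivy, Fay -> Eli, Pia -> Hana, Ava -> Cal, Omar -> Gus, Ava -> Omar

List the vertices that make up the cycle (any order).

Ava, Gus, Pia, Omar

DFS with gray/black marking from Pia:
Pia gray
  Cal gray
    Dee gray
    Dee black
  Cal black
  Jon gray
    Hana gray
      Ivy gray
      Ivy black
      Ben gray
      Ben black
      Hana→Dee: Dee black — skip
      Eli gray
      Eli black
    Hana black
  Jon black
  Ava gray
    Omar gray
      Gus gray
        Gus→Eli: Eli black — skip
        Gus→Pia: Pia is gray → back edge
Back edge closes the cycle Pia → Ava → Omar → Gus → Pia; its vertices are {Ava, Gus, Pia, Omar}.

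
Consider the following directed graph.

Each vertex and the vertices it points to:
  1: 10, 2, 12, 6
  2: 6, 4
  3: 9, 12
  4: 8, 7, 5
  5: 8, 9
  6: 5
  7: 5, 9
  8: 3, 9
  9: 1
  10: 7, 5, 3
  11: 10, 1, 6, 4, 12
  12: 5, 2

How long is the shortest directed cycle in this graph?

4

For each vertex v, BFS finds the shortest path from v back to v.
The shortest such closed walk is 1 → 12 → 5 → 9 → 1, length 4.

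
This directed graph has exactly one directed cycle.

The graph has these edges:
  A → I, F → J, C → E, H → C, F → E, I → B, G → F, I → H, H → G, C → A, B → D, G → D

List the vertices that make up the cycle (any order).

A, C, H, I

DFS with gray/black marking from A:
A gray
  I gray
    B gray
      D gray
      D black
    B black
    H gray
      G gray
        F gray
          E gray
          E black
          J gray
          J black
        F black
        G→D: D black — skip
      G black
      C gray
        C→A: A is gray → back edge
Back edge closes the cycle A → I → H → C → A; its vertices are {A, C, H, I}.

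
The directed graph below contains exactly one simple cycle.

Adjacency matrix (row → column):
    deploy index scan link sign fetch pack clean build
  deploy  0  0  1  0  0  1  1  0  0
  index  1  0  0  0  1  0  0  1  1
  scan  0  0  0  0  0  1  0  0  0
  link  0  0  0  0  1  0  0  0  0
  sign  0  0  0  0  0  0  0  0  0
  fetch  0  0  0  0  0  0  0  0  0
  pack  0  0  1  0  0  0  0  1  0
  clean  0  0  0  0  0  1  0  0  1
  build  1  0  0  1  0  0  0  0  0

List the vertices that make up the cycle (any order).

pack, build, clean, deploy

DFS with gray/black marking from build:
build gray
  deploy gray
    pack gray
      scan gray
        fetch gray
        fetch black
      scan black
      clean gray
        clean→fetch: fetch black — skip
        clean→build: build is gray → back edge
Back edge closes the cycle build → deploy → pack → clean → build; its vertices are {pack, build, clean, deploy}.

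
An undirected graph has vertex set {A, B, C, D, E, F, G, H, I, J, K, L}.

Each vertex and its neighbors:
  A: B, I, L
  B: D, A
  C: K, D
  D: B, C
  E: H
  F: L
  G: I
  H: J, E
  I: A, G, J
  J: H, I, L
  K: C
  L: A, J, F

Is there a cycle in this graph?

Yes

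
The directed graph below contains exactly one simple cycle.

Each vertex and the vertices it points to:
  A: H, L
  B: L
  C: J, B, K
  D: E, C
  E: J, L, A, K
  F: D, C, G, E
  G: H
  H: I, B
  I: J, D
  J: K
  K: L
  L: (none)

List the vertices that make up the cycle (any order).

DFS with gray/black marking from H:
H gray
  I gray
    J gray
      K gray
        L gray
        L black
      K black
    J black
    D gray
      E gray
        E→J: J black — skip
        E→L: L black — skip
        A gray
          A→H: H is gray → back edge
Back edge closes the cycle H → I → D → E → A → H; its vertices are {A, D, E, H, I}.

A, D, E, H, I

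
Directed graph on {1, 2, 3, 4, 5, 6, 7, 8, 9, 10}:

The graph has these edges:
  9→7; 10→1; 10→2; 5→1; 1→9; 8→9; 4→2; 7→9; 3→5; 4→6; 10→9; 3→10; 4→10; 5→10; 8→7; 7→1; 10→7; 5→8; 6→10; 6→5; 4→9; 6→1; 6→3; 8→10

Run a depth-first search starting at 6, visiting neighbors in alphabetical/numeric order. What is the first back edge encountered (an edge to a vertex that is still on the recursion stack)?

7→1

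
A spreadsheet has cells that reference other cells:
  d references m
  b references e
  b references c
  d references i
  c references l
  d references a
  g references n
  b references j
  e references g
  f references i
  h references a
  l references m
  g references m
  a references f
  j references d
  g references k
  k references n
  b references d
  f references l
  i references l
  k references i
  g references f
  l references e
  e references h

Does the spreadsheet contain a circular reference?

Yes

DFS with white/gray/black marking, starting from j:
j gray
  d gray
    i gray
      l gray
        m gray
        m black
        e gray
          h gray
            a gray
              f gray
                f→i: i is gray → back edge
Back edge found, so a cycle exists: i → l → e → h → a → f → i.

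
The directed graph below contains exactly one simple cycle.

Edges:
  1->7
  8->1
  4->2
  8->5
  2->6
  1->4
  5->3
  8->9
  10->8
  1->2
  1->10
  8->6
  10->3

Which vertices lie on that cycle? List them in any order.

DFS with gray/black marking from 1:
1 gray
  4 gray
    2 gray
      6 gray
      6 black
    2 black
  4 black
  10 gray
    8 gray
      9 gray
      9 black
      8→6: 6 black — skip
      8→1: 1 is gray → back edge
Back edge closes the cycle 1 → 10 → 8 → 1; its vertices are {1, 8, 10}.

1, 8, 10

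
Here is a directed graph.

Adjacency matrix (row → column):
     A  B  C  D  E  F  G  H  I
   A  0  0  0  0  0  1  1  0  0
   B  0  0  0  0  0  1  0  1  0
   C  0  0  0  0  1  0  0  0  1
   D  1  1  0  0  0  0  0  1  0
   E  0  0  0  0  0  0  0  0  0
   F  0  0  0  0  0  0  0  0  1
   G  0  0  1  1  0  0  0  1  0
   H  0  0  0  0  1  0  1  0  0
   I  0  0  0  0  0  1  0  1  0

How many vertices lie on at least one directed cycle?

A vertex is on a directed cycle iff it belongs to a strongly connected component of size ≥ 2 (or has a self-loop).
The vertices on cycles are {A, B, C, D, F, G, H, I} — 8 in total.

8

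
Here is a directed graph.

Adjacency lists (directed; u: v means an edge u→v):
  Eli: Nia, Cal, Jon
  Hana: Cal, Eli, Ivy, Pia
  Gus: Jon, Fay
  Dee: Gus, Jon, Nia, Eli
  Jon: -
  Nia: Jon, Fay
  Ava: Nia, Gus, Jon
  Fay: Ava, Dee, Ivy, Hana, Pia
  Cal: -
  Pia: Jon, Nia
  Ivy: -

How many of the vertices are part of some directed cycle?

A vertex is on a directed cycle iff it belongs to a strongly connected component of size ≥ 2 (or has a self-loop).
The vertices on cycles are {Ava, Dee, Eli, Fay, Gus, Nia, Pia, Hana} — 8 in total.

8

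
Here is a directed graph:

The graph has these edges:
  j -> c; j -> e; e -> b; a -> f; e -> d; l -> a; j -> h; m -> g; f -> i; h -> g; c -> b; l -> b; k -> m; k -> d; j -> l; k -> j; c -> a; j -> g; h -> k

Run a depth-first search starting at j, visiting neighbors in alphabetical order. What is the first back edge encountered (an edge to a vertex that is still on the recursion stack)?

k→j

DFS from j (visiting neighbors in alphabetical order); mark gray on enter, black on exit:
j gray
  c gray
    a gray
      f gray
        i gray
        i black
      f black
    a black
    b gray
    b black
  c black
  e gray
    e→b: b black — skip
    d gray
    d black
  e black
  g gray
  g black
  h gray
    h→g: g black — skip
    k gray
      k→d: d black — skip
      k→j: j is gray → back edge
First back edge: k → j.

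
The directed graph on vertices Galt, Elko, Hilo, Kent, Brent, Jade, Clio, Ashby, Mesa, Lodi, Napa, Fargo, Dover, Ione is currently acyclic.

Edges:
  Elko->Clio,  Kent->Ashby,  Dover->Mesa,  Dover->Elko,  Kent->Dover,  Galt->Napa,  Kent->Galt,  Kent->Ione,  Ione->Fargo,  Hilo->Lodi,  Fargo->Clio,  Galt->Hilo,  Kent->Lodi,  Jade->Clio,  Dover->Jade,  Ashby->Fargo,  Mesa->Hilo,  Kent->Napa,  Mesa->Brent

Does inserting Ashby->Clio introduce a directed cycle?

Adding Ashby→Clio creates a cycle iff Clio can already reach Ashby.
Explore from Clio: no path reaches Ashby. The graph stays acyclic.

No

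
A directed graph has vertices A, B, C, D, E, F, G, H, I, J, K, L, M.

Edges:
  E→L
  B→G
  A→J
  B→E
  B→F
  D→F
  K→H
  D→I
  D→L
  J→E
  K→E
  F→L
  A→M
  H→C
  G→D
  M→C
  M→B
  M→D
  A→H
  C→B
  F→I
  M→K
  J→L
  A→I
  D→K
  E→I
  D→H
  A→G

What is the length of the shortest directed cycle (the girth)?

5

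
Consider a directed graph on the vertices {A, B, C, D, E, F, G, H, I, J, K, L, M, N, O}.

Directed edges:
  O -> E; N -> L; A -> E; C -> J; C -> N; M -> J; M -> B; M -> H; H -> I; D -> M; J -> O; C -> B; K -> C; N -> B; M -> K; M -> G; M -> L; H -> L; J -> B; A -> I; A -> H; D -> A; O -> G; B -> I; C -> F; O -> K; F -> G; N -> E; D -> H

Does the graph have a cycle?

DFS with white/gray/black marking, starting from I:
I gray
I black
A gray
  H gray
    H→I: I black — skip
    L gray
    L black
  H black
  E gray
  E black
  A→I: I black — skip
A black
B gray
  B→I: I black — skip
B black
C gray
  C→B: B black — skip
  N gray
    N→E: E black — skip
    N→B: B black — skip
    N→L: L black — skip
  N black
  F gray
    G gray
    G black
  F black
  J gray
    J→B: B black — skip
    O gray
      O→G: G black — skip
      K gray
        K→C: C is gray → back edge
Back edge found, so a cycle exists: C → J → O → K → C.

Yes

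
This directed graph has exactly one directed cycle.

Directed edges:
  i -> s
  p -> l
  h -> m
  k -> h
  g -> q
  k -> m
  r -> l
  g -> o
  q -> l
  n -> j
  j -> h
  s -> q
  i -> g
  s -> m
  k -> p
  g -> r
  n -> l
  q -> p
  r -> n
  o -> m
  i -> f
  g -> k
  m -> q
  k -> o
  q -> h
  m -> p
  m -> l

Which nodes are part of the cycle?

DFS with gray/black marking from h:
h gray
  m gray
    q gray
      l gray
      l black
      p gray
        p→l: l black — skip
      p black
      q→h: h is gray → back edge
Back edge closes the cycle h → m → q → h; its vertices are {h, m, q}.

h, m, q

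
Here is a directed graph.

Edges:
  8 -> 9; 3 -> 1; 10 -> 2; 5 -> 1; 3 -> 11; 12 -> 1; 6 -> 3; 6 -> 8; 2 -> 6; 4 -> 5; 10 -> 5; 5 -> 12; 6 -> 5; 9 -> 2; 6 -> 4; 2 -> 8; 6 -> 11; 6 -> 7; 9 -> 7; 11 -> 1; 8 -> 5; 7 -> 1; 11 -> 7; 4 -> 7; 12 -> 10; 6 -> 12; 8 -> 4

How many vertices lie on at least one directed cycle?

8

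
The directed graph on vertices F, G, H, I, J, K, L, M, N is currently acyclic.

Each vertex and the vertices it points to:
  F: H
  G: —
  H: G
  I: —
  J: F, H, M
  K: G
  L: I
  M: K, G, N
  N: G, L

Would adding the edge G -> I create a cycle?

No

Adding G→I creates a cycle iff I can already reach G.
Explore from I: no path reaches G. The graph stays acyclic.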